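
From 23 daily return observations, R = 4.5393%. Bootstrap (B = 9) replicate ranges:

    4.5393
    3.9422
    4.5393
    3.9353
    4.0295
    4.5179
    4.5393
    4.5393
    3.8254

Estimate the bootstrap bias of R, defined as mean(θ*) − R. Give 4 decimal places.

mean(θ*) = (4.5393 + 3.9422 + 4.5393 + 3.9353 + 4.0295 + 4.5179 + 4.5393 + 4.5393 + 3.8254) / 9 = 4.26750
bias = 4.26750 − 4.5393

bias = −0.2718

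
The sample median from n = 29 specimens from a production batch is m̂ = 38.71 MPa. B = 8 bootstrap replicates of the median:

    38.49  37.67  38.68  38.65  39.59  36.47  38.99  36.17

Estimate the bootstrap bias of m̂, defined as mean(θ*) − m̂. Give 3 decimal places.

bias = −0.621

mean(θ*) = (38.49 + 37.67 + 38.68 + 38.65 + 39.59 + 36.47 + 38.99 + 36.17) / 8 = 38.0888
bias = 38.0888 − 38.71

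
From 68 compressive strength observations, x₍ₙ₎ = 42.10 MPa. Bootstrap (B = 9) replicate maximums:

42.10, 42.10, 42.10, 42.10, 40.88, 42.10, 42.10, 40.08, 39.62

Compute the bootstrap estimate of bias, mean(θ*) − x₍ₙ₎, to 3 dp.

bias = −0.636

mean(θ*) = (42.10 + 42.10 + 42.10 + 42.10 + 40.88 + 42.10 + 42.10 + 40.08 + 39.62) / 9 = 41.4644
bias = 41.4644 − 42.10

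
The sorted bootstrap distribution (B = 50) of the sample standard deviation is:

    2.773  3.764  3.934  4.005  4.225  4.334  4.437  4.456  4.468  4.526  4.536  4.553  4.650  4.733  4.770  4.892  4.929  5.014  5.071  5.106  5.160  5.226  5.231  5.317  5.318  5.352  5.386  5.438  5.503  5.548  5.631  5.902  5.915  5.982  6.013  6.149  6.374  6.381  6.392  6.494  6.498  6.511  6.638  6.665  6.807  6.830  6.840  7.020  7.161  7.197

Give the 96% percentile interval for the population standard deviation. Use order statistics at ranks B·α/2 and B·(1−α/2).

(2.773, 7.161)

α = 0.04; lower rank = 50 × 0.020 = 1; upper rank = 50 × 0.980 = 49.
The 1st smallest replicate is 2.773; the 49th is 7.161.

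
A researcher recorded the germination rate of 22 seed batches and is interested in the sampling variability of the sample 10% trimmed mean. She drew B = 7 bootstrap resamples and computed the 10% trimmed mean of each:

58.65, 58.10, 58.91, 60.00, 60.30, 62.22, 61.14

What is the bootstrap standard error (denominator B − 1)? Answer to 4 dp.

SE* = 1.4647

Bootstrap SE is the standard deviation of the 7 replicate 10% trimmed means.
Mean of replicates: (58.65 + 58.10 + 58.91 + 60.00 + 60.30 + 62.22 + 61.14) / 7 = 419.32000 / 7 = 59.90286
Sum of squared deviations: (−1.25286)² + (−1.80286)² + (−0.99286)² + (+0.09714)² + (+0.39714)² + (+2.31714)² + (+1.23714)² = 12.87254
Variance = 12.87254 / 6 = 2.14542
SE* = √2.14542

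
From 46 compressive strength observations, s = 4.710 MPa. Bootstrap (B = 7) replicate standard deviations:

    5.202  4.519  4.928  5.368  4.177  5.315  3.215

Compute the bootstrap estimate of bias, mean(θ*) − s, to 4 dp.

bias = −0.0351

mean(θ*) = (5.202 + 4.519 + 4.928 + 5.368 + 4.177 + 5.315 + 3.215) / 7 = 4.67486
bias = 4.67486 − 4.710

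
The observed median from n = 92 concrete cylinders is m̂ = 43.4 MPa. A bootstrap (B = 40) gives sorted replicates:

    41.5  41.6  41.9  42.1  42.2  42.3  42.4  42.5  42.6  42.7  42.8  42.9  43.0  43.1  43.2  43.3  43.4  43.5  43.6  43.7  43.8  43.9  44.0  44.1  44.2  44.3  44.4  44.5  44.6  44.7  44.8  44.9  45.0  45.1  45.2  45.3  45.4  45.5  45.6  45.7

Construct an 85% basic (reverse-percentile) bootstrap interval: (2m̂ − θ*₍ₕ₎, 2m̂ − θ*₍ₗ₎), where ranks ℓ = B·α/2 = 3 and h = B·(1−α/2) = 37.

(41.4, 44.9)

Percentile endpoints at ranks 3 and 37: θ*₍3₎ = 41.9, θ*₍37₎ = 45.4.
Basic interval reflects these around m̂:
  lower = 2 × 43.4 − 45.4 = 41.4
  upper = 2 × 43.4 − 41.9 = 44.9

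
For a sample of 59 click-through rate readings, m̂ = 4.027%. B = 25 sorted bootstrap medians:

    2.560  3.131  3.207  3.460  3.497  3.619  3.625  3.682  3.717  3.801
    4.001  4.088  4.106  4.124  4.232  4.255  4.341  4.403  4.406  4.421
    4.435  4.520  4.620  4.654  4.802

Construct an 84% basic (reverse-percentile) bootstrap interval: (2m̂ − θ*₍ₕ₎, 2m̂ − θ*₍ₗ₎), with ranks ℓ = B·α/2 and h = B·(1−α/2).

Percentile endpoints at ranks 2 and 23: θ*₍2₎ = 3.131, θ*₍23₎ = 4.620.
Basic interval reflects these around m̂:
  lower = 2 × 4.027 − 4.620 = 3.434
  upper = 2 × 4.027 − 3.131 = 4.923

(3.434, 4.923)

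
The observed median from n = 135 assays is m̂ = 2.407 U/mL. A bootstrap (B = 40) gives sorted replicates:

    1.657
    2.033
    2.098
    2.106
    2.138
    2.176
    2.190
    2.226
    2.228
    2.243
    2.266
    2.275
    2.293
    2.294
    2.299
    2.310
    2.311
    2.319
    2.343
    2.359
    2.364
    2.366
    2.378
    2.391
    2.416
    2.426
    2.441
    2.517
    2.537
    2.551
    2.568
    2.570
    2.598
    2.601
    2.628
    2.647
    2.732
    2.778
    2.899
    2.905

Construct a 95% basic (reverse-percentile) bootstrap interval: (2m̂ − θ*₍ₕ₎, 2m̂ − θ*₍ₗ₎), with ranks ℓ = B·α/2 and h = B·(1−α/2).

(1.915, 3.157)

Percentile endpoints at ranks 1 and 39: θ*₍1₎ = 1.657, θ*₍39₎ = 2.899.
Basic interval reflects these around m̂:
  lower = 2 × 2.407 − 2.899 = 1.915
  upper = 2 × 2.407 − 1.657 = 3.157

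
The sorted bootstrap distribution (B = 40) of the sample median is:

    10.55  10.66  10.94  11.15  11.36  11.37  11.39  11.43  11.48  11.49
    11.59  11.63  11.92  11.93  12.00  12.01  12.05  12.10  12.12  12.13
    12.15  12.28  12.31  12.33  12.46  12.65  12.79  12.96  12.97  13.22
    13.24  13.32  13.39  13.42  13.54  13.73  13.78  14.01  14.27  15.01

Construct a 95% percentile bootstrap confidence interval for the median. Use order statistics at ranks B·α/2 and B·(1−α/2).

(10.55, 14.27)

α = 0.05; lower rank = 40 × 0.025 = 1; upper rank = 40 × 0.975 = 39.
The 1st smallest replicate is 10.55; the 39th is 14.27.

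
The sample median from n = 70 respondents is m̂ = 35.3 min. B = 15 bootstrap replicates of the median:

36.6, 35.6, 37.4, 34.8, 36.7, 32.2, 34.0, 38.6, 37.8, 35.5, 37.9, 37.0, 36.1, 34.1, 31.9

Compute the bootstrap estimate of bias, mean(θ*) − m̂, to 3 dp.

bias = +0.447

mean(θ*) = (36.6 + 35.6 + 37.4 + 34.8 + 36.7 + 32.2 + 34.0 + 38.6 + 37.8 + 35.5 + 37.9 + 37.0 + 36.1 + 34.1 + 31.9) / 15 = 35.7467
bias = 35.7467 − 35.3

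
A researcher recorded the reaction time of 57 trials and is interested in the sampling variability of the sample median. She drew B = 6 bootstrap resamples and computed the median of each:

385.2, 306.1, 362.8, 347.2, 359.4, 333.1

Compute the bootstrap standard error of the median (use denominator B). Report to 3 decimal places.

Bootstrap SE is the standard deviation of the 6 replicate medians.
Mean of replicates: (385.2 + 306.1 + 362.8 + 347.2 + 359.4 + 333.1) / 6 = 2093.8000 / 6 = 348.9667
Sum of squared deviations: (+36.2333)² + (−42.8667)² + (+13.8333)² + (−1.7667)² + (+10.4333)² + (−15.8667)² = 3705.4933
Variance = 3705.4933 / 6 = 617.5822
SE* = √617.5822

SE* = 24.851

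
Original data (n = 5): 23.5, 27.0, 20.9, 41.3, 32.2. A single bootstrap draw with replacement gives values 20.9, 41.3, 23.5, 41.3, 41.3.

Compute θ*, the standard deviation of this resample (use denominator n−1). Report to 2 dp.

θ* = 10.50

Mean = 33.6600; sum of squared deviations = 441.1520
s² = 441.1520 / 4 = 110.2880
s = √110.2880 = 10.50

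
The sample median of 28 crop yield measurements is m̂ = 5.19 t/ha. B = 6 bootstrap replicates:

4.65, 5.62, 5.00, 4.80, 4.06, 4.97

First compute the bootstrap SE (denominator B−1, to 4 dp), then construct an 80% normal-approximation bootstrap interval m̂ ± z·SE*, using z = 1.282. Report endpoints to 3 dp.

Mean of replicates = 4.8500; sum of squared deviations = 1.2964; SE* = √(1.2964/5) = 0.5092
Margin = 1.282 × 0.5092 = 0.6528
Interval: 5.19 ± 0.6528

(4.537, 5.843)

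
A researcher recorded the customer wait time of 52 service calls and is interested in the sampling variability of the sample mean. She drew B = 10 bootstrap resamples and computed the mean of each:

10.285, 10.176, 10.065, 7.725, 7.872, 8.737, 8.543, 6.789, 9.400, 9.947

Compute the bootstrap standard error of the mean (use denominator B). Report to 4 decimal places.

SE* = 1.1519

Bootstrap SE is the standard deviation of the 10 replicate means.
Mean of replicates: (10.285 + 10.176 + 10.065 + 7.725 + 7.872 + 8.737 + 8.543 + 6.789 + 9.400 + 9.947) / 10 = 89.53900 / 10 = 8.95390
Sum of squared deviations: (+1.33110)² + (+1.22210)² + (+1.11110)² + (−1.22890)² + (−1.08190)² + (−0.21690)² + (−0.41090)² + (−2.16490)² + (+0.44610)² + (+0.99310)² = 13.26853
Variance = 13.26853 / 10 = 1.32685
SE* = √1.32685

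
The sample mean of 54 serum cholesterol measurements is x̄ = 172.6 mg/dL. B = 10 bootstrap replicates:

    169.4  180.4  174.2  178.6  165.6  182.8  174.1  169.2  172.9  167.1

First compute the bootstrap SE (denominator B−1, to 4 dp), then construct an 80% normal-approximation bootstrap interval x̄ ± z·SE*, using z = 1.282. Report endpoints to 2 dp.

Mean of replicates = 173.4300; sum of squared deviations = 299.9410; SE* = √(299.9410/9) = 5.7729
Margin = 1.282 × 5.7729 = 7.401
Interval: 172.6 ± 7.401

(165.20, 180.00)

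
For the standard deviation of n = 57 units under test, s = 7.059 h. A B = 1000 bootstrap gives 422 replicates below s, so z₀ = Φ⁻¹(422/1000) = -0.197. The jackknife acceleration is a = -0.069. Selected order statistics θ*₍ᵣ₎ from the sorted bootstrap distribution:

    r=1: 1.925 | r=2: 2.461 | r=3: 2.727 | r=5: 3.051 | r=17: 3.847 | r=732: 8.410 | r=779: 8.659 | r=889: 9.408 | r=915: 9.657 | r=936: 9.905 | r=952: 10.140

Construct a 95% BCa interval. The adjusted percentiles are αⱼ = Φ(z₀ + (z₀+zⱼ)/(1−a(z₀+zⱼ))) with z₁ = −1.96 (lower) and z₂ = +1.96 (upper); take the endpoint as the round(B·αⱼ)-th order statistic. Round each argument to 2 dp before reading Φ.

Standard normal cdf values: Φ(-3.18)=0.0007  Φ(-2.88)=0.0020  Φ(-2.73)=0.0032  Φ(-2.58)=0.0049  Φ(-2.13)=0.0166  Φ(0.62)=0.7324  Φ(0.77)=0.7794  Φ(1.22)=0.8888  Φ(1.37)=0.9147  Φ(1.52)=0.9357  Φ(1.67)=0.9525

Lower: z₀ + z₁ = -0.197 + (-1.960) = -2.157; 1 − a(z₀+z₁) = 1 − (-0.069)(-2.157) = 0.8512; argument = -0.197 + (-2.157)/0.8512 = -2.7312 → -2.73.
α₁ = Φ(-2.73) = 0.0032; rank = round(1000 × 0.0032) = 3; θ*₍3₎ = 2.727.
Upper: z₀ + z₂ = 1.763; 1 − a(z₀+z₂) = 1.1216; argument = 1.3748 → 1.37; α₂ = 0.9147; rank = 915; θ*₍915₎ = 9.657.

(2.727, 9.657)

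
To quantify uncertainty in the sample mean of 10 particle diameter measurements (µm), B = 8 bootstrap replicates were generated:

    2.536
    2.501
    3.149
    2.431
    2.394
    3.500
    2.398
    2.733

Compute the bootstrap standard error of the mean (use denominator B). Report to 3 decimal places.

Bootstrap SE is the standard deviation of the 8 replicate means.
Mean of replicates: (2.536 + 2.501 + 3.149 + 2.431 + 2.394 + 3.500 + 2.398 + 2.733) / 8 = 21.6420 / 8 = 2.7052
Sum of squared deviations: (−0.1692)² + (−0.2043)² + (+0.4438)² + (−0.2742)² + (−0.3112)² + (+0.7948)² + (−0.3072)² + (+0.0278)² = 1.1662
Variance = 1.1662 / 8 = 0.1458
SE* = √0.1458

SE* = 0.382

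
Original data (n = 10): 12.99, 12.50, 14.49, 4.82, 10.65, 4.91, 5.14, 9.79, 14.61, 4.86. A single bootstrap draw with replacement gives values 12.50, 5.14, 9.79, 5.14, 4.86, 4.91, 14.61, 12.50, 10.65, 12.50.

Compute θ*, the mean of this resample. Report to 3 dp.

θ* = 9.260

Mean = (12.50 + 5.14 + 9.79 + 5.14 + 4.86 + 4.91 + 14.61 + 12.50 + 10.65 + 12.50) / 10 = 92.600 / 10 = 9.260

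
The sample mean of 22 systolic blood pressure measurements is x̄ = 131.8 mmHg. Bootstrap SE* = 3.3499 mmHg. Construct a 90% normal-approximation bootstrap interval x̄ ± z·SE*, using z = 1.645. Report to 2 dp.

Margin = 1.645 × 3.3499 = 5.511
Interval: 131.8 ± 5.511

(126.29, 137.31)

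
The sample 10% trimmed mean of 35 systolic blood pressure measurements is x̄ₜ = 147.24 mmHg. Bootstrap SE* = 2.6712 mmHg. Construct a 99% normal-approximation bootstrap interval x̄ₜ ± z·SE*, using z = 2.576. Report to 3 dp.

Margin = 2.576 × 2.6712 = 6.8810
Interval: 147.24 ± 6.8810

(140.359, 154.121)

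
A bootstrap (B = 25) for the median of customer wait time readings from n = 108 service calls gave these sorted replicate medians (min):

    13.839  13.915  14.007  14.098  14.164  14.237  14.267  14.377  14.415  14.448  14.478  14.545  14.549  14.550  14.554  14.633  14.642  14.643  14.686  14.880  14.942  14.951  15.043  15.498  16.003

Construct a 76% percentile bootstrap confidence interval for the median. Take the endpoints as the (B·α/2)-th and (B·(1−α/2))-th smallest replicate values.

α = 0.24; lower rank = 25 × 0.120 = 3; upper rank = 25 × 0.880 = 22.
The 3rd smallest replicate is 14.007; the 22nd is 14.951.

(14.007, 14.951)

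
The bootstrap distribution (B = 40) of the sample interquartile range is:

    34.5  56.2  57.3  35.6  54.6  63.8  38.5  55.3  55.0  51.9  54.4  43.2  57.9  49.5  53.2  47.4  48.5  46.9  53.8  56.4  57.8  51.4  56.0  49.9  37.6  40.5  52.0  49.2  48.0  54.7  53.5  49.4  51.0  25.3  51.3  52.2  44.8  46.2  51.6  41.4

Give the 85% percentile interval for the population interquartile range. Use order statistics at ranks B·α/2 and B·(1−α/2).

(35.6, 57.3)

Sorted replicates: 25.3, 34.5, 35.6, 37.6, 38.5, 40.5, 41.4, 43.2, 44.8, 46.2, 46.9, 47.4, 48.0, 48.5, 49.2, 49.4, 49.5, 49.9, 51.0, 51.3, 51.4, 51.6, 51.9, 52.0, 52.2, 53.2, 53.5, 53.8, 54.4, 54.6, 54.7, 55.0, 55.3, 56.0, 56.2, 56.4, 57.3, 57.8, 57.9, 63.8
α = 0.15; lower rank = 40 × 0.075 = 3; upper rank = 40 × 0.925 = 37.
The 3rd smallest replicate is 35.6; the 37th is 57.3.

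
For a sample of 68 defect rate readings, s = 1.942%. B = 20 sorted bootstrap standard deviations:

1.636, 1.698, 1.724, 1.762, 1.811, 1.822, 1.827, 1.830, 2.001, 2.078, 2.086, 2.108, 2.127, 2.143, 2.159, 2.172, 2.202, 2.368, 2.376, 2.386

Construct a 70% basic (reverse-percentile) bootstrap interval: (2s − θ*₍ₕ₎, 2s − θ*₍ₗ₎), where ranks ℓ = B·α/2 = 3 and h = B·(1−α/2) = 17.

Percentile endpoints at ranks 3 and 17: θ*₍3₎ = 1.724, θ*₍17₎ = 2.202.
Basic interval reflects these around s:
  lower = 2 × 1.942 − 2.202 = 1.682
  upper = 2 × 1.942 − 1.724 = 2.160

(1.682, 2.160)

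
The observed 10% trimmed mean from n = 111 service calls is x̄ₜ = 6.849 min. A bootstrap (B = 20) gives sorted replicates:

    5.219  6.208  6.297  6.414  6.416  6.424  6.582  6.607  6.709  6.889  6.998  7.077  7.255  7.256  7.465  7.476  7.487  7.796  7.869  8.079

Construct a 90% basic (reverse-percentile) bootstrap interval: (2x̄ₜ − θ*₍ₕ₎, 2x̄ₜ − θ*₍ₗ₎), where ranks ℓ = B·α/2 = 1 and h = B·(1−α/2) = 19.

(5.829, 8.479)

Percentile endpoints at ranks 1 and 19: θ*₍1₎ = 5.219, θ*₍19₎ = 7.869.
Basic interval reflects these around x̄ₜ:
  lower = 2 × 6.849 − 7.869 = 5.829
  upper = 2 × 6.849 − 5.219 = 8.479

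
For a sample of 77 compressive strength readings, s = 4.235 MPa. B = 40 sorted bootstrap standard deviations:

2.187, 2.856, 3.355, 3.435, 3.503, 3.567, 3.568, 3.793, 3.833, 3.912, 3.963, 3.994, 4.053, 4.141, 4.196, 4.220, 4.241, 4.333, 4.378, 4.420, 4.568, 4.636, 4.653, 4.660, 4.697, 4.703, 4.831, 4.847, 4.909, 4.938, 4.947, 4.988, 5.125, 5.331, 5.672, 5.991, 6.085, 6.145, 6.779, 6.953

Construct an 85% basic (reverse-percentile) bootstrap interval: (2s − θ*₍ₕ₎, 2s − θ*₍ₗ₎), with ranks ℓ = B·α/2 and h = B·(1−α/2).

(2.385, 5.115)

Percentile endpoints at ranks 3 and 37: θ*₍3₎ = 3.355, θ*₍37₎ = 6.085.
Basic interval reflects these around s:
  lower = 2 × 4.235 − 6.085 = 2.385
  upper = 2 × 4.235 − 3.355 = 5.115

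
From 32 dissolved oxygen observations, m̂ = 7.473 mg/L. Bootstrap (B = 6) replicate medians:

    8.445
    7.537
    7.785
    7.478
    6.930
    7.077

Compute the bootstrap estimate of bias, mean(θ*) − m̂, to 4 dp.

mean(θ*) = (8.445 + 7.537 + 7.785 + 7.478 + 6.930 + 7.077) / 6 = 7.54200
bias = 7.54200 − 7.473

bias = +0.0690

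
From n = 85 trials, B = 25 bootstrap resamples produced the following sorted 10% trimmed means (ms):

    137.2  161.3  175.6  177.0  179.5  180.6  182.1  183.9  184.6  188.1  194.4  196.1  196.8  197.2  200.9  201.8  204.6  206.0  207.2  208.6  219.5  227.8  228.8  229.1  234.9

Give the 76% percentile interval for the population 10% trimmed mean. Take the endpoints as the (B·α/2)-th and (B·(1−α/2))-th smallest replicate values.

α = 0.24; lower rank = 25 × 0.120 = 3; upper rank = 25 × 0.880 = 22.
The 3rd smallest replicate is 175.6; the 22nd is 227.8.

(175.6, 227.8)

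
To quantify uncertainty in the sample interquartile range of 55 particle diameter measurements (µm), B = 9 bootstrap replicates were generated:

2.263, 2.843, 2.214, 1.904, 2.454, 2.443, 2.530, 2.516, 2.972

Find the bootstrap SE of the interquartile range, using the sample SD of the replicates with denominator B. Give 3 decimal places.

Bootstrap SE is the standard deviation of the 9 replicate interquartile ranges.
Mean of replicates: (2.263 + 2.843 + 2.214 + 1.904 + 2.454 + 2.443 + 2.530 + 2.516 + 2.972) / 9 = 22.1390 / 9 = 2.4599
Sum of squared deviations: (−0.1969)² + (+0.3831)² + (−0.2459)² + (−0.5559)² + (−0.0059)² + (−0.0169)² + (+0.0701)² + (+0.0561)² + (+0.5121)² = 0.8257
Variance = 0.8257 / 9 = 0.0917
SE* = √0.0917

SE* = 0.303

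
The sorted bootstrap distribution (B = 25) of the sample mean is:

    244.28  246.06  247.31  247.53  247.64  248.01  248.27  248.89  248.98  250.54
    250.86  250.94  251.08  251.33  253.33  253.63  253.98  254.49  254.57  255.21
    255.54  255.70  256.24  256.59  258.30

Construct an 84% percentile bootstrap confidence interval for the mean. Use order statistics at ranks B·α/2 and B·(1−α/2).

(246.06, 256.24)

α = 0.16; lower rank = 25 × 0.080 = 2; upper rank = 25 × 0.920 = 23.
The 2nd smallest replicate is 246.06; the 23rd is 256.24.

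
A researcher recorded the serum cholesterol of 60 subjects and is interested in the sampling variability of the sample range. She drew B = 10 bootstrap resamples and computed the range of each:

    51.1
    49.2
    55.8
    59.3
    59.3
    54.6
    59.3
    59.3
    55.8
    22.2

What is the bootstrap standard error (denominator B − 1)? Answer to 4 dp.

SE* = 11.2645

Bootstrap SE is the standard deviation of the 10 replicate ranges.
Mean of replicates: (51.1 + 49.2 + 55.8 + 59.3 + 59.3 + 54.6 + 59.3 + 59.3 + 55.8 + 22.2) / 10 = 525.90000 / 10 = 52.59000
Sum of squared deviations: (−1.49000)² + (−3.39000)² + (+3.21000)² + (+6.71000)² + (+6.71000)² + (+2.01000)² + (+6.71000)² + (+6.71000)² + (+3.21000)² + (−30.39000)² = 1142.00900
Variance = 1142.00900 / 9 = 126.88989
SE* = √126.88989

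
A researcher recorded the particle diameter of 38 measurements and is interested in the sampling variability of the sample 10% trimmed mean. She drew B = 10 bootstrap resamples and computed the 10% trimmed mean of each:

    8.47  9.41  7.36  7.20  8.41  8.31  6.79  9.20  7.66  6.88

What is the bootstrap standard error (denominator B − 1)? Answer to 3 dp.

Bootstrap SE is the standard deviation of the 10 replicate 10% trimmed means.
Mean of replicates: (8.47 + 9.41 + 7.36 + 7.20 + 8.41 + 8.31 + 6.79 + 9.20 + 7.66 + 6.88) / 10 = 79.6900 / 10 = 7.9690
Sum of squared deviations: (+0.5010)² + (+1.4410)² + (−0.6090)² + (−0.7690)² + (+0.4410)² + (+0.3410)² + (−1.1790)² + (+1.2310)² + (−0.3090)² + (−1.0890)² = 7.7873
Variance = 7.7873 / 9 = 0.8653
SE* = √0.8653

SE* = 0.930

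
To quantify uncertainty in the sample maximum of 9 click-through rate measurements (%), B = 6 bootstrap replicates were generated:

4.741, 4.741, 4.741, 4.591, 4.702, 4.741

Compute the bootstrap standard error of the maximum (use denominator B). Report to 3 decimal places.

Bootstrap SE is the standard deviation of the 6 replicate maximums.
Mean of replicates: (4.741 + 4.741 + 4.741 + 4.591 + 4.702 + 4.741) / 6 = 28.2570 / 6 = 4.7095
Sum of squared deviations: (+0.0315)² + (+0.0315)² + (+0.0315)² + (−0.1185)² + (−0.0075)² + (+0.0315)² = 0.0181
Variance = 0.0181 / 6 = 0.0030
SE* = √0.0030

SE* = 0.055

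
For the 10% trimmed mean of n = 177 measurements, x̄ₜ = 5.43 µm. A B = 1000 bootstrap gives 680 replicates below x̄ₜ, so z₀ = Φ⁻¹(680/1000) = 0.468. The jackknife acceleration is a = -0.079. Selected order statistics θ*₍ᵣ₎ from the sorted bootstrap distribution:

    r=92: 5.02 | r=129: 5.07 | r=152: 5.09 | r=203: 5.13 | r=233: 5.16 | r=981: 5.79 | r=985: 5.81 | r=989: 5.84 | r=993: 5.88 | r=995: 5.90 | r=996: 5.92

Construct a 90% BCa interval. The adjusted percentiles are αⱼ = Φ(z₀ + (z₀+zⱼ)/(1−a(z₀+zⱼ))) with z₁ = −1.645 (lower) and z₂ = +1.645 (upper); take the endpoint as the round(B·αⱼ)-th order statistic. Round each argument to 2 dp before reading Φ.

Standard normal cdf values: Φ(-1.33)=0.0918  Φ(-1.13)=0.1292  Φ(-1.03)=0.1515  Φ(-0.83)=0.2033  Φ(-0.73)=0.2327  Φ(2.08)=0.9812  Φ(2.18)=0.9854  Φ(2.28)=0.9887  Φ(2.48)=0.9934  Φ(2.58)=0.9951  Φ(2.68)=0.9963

(5.13, 5.84)

Lower: z₀ + z₁ = 0.468 + (-1.645) = -1.177; 1 − a(z₀+z₁) = 1 − (-0.079)(-1.177) = 0.9070; argument = 0.468 + (-1.177)/0.9070 = -0.8297 → -0.83.
α₁ = Φ(-0.83) = 0.2033; rank = round(1000 × 0.2033) = 203; θ*₍203₎ = 5.13.
Upper: z₀ + z₂ = 2.113; 1 − a(z₀+z₂) = 1.1669; argument = 2.2787 → 2.28; α₂ = 0.9887; rank = 989; θ*₍989₎ = 5.84.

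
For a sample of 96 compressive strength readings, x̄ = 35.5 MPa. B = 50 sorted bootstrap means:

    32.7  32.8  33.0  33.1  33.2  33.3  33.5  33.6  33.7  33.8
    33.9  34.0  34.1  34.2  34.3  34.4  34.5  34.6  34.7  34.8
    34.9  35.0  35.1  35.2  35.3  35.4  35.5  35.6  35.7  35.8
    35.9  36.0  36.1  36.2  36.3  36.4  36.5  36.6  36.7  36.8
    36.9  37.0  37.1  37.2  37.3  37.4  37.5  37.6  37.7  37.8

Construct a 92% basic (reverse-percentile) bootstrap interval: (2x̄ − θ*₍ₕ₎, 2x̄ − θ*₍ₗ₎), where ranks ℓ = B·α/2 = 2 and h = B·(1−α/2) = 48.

Percentile endpoints at ranks 2 and 48: θ*₍2₎ = 32.8, θ*₍48₎ = 37.6.
Basic interval reflects these around x̄:
  lower = 2 × 35.5 − 37.6 = 33.4
  upper = 2 × 35.5 − 32.8 = 38.2

(33.4, 38.2)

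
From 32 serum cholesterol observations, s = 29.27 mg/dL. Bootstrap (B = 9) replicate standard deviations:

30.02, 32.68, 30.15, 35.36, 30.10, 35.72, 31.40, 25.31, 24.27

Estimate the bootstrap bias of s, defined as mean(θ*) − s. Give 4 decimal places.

mean(θ*) = (30.02 + 32.68 + 30.15 + 35.36 + 30.10 + 35.72 + 31.40 + 25.31 + 24.27) / 9 = 30.55667
bias = 30.55667 − 29.27

bias = +1.2867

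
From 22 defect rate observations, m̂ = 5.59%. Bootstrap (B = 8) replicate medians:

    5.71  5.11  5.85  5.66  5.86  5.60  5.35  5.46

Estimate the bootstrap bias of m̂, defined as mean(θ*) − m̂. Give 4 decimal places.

bias = −0.0150

mean(θ*) = (5.71 + 5.11 + 5.85 + 5.66 + 5.86 + 5.60 + 5.35 + 5.46) / 8 = 5.57500
bias = 5.57500 − 5.59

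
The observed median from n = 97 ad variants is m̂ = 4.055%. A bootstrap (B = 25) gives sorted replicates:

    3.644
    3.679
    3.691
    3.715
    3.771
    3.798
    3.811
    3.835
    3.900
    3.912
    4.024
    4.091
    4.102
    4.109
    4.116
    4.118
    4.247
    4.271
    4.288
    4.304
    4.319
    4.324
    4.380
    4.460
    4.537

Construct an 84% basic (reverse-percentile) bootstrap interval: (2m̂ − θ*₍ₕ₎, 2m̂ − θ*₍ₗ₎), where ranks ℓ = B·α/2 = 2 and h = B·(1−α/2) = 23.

Percentile endpoints at ranks 2 and 23: θ*₍2₎ = 3.679, θ*₍23₎ = 4.380.
Basic interval reflects these around m̂:
  lower = 2 × 4.055 − 4.380 = 3.730
  upper = 2 × 4.055 − 3.679 = 4.431

(3.730, 4.431)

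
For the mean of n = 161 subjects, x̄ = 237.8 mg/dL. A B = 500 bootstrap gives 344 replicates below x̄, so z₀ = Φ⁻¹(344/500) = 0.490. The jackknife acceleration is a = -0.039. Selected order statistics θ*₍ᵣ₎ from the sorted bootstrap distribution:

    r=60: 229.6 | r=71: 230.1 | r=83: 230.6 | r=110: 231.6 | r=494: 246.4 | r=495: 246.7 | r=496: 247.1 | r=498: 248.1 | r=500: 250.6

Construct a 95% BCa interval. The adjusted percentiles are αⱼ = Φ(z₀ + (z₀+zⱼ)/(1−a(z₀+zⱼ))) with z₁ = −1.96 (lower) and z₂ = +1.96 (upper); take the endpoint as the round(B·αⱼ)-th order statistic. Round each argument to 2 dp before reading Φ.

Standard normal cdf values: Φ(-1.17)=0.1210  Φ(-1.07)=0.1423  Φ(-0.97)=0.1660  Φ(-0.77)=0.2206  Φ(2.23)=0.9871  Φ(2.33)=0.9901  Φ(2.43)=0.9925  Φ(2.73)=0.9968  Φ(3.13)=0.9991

Lower: z₀ + z₁ = 0.490 + (-1.960) = -1.470; 1 − a(z₀+z₁) = 1 − (-0.039)(-1.470) = 0.9427; argument = 0.490 + (-1.470)/0.9427 = -1.0694 → -1.07.
α₁ = Φ(-1.07) = 0.1423; rank = round(500 × 0.1423) = 71; θ*₍71₎ = 230.1.
Upper: z₀ + z₂ = 2.450; 1 − a(z₀+z₂) = 1.0956; argument = 2.7263 → 2.73; α₂ = 0.9968; rank = 498; θ*₍498₎ = 248.1.

(230.1, 248.1)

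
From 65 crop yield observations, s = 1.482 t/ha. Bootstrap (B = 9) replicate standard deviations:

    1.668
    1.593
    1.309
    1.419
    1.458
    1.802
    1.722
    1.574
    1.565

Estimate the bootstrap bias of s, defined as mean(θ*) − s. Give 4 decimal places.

mean(θ*) = (1.668 + 1.593 + 1.309 + 1.419 + 1.458 + 1.802 + 1.722 + 1.574 + 1.565) / 9 = 1.56778
bias = 1.56778 − 1.482

bias = +0.0858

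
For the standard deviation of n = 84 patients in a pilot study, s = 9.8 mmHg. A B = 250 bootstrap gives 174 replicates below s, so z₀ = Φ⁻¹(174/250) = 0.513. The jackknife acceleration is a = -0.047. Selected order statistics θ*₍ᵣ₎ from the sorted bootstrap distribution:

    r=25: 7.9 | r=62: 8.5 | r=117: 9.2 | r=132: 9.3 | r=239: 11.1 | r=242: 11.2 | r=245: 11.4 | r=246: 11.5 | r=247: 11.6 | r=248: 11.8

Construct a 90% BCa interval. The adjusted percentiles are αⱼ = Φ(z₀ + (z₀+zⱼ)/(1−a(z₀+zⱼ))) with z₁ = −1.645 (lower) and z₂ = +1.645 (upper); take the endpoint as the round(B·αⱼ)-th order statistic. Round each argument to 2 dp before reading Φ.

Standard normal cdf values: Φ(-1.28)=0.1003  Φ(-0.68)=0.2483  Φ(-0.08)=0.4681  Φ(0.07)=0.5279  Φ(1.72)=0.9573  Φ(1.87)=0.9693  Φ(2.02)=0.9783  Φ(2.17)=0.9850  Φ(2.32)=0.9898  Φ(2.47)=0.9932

Lower: z₀ + z₁ = 0.513 + (-1.645) = -1.132; 1 − a(z₀+z₁) = 1 − (-0.047)(-1.132) = 0.9468; argument = 0.513 + (-1.132)/0.9468 = -0.6826 → -0.68.
α₁ = Φ(-0.68) = 0.2483; rank = round(250 × 0.2483) = 62; θ*₍62₎ = 8.5.
Upper: z₀ + z₂ = 2.158; 1 − a(z₀+z₂) = 1.1014; argument = 2.4723 → 2.47; α₂ = 0.9932; rank = 248; θ*₍248₎ = 11.8.

(8.5, 11.8)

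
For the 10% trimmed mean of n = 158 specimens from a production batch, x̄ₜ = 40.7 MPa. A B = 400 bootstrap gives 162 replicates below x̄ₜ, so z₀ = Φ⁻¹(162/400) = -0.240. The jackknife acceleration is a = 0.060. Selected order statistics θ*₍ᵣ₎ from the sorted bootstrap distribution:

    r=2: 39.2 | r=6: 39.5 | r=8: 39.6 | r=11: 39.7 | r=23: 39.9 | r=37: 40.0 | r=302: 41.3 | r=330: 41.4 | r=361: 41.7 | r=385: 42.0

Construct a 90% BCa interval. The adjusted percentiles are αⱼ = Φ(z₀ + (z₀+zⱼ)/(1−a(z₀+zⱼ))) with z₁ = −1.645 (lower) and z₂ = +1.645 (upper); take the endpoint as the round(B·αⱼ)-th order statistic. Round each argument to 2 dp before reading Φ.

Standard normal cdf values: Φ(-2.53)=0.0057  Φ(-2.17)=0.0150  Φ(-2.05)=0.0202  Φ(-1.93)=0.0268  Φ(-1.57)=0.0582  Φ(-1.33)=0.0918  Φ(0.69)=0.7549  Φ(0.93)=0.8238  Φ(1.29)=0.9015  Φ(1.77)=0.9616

(39.7, 41.7)

Lower: z₀ + z₁ = -0.240 + (-1.645) = -1.885; 1 − a(z₀+z₁) = 1 − (0.060)(-1.885) = 1.1131; argument = -0.240 + (-1.885)/1.1131 = -1.9335 → -1.93.
α₁ = Φ(-1.93) = 0.0268; rank = round(400 × 0.0268) = 11; θ*₍11₎ = 39.7.
Upper: z₀ + z₂ = 1.405; 1 − a(z₀+z₂) = 0.9157; argument = 1.2943 → 1.29; α₂ = 0.9015; rank = 361; θ*₍361₎ = 41.7.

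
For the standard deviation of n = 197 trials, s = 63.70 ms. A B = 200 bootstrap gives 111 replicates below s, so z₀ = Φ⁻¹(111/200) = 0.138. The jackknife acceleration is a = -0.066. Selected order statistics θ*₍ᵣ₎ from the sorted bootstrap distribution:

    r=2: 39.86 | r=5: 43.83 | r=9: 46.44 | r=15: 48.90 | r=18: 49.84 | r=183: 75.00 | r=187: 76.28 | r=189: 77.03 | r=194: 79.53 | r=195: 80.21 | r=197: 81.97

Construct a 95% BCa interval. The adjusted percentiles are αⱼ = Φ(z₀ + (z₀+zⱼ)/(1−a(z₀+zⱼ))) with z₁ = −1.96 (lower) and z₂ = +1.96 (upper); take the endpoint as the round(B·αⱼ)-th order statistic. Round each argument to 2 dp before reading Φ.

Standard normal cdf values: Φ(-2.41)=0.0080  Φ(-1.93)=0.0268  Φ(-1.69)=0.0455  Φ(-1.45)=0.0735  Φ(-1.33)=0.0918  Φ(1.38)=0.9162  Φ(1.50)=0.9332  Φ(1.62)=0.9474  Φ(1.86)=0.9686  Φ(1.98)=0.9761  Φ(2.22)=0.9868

(43.83, 80.21)

Lower: z₀ + z₁ = 0.138 + (-1.960) = -1.822; 1 − a(z₀+z₁) = 1 − (-0.066)(-1.822) = 0.8797; argument = 0.138 + (-1.822)/0.8797 = -1.9330 → -1.93.
α₁ = Φ(-1.93) = 0.0268; rank = round(200 × 0.0268) = 5; θ*₍5₎ = 43.83.
Upper: z₀ + z₂ = 2.098; 1 − a(z₀+z₂) = 1.1385; argument = 1.9808 → 1.98; α₂ = 0.9761; rank = 195; θ*₍195₎ = 80.21.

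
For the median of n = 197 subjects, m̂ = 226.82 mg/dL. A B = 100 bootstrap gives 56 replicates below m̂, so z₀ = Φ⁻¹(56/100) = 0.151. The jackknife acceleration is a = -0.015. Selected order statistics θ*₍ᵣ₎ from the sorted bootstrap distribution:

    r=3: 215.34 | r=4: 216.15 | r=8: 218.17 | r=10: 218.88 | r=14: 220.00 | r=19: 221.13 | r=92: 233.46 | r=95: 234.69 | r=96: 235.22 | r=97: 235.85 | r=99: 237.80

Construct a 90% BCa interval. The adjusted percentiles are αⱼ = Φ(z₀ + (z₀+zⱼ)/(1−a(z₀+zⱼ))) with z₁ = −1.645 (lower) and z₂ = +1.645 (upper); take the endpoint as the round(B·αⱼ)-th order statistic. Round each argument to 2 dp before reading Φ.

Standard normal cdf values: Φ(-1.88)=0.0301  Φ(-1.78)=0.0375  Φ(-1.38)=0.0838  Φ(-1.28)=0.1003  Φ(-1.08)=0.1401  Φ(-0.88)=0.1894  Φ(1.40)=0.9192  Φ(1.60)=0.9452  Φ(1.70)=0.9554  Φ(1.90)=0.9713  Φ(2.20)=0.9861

(218.17, 235.85)

Lower: z₀ + z₁ = 0.151 + (-1.645) = -1.494; 1 − a(z₀+z₁) = 1 − (-0.015)(-1.494) = 0.9776; argument = 0.151 + (-1.494)/0.9776 = -1.3772 → -1.38.
α₁ = Φ(-1.38) = 0.0838; rank = round(100 × 0.0838) = 8; θ*₍8₎ = 218.17.
Upper: z₀ + z₂ = 1.796; 1 − a(z₀+z₂) = 1.0269; argument = 1.8999 → 1.90; α₂ = 0.9713; rank = 97; θ*₍97₎ = 235.85.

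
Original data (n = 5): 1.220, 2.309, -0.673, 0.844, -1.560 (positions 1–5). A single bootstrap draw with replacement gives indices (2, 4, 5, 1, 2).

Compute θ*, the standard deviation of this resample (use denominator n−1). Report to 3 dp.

Resample values: 2.309, 0.844, -1.560, 1.220, 2.309.
Mean = 1.0244; sum of squared deviations = 10.0503
s² = 10.0503 / 4 = 2.5126
s = √2.5126 = 1.585

θ* = 1.585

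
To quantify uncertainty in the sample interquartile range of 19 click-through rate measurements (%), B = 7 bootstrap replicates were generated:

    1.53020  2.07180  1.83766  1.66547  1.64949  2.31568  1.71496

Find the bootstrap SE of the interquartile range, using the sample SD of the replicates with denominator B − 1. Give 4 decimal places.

SE* = 0.2760

Bootstrap SE is the standard deviation of the 7 replicate interquartile ranges.
Mean of replicates: (1.53020 + 2.07180 + 1.83766 + 1.66547 + 1.64949 + 2.31568 + 1.71496) / 7 = 12.785260 / 7 = 1.826466
Sum of squared deviations: (−0.296266)² + (+0.245334)² + (+0.011194)² + (−0.160996)² + (−0.176976)² + (+0.489214)² + (−0.111506)² = 0.457092
Variance = 0.457092 / 6 = 0.076182
SE* = √0.076182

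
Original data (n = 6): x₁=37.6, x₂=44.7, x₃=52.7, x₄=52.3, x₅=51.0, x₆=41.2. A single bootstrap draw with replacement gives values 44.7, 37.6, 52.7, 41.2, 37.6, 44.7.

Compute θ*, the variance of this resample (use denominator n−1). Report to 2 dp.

θ* = 32.28

Mean = 43.0833; sum of squared deviations = 161.3883
s² = 161.3883 / 5 = 32.2777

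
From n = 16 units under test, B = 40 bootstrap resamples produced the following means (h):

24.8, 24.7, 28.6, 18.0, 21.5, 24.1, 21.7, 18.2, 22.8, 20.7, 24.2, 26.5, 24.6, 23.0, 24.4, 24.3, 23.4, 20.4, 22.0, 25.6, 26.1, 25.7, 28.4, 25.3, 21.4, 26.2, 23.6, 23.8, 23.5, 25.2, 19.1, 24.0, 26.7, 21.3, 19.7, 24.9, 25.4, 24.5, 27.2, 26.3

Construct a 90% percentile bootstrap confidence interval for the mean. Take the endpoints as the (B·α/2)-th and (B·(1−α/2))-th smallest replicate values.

Sorted replicates: 18.0, 18.2, 19.1, 19.7, 20.4, 20.7, 21.3, 21.4, 21.5, 21.7, 22.0, 22.8, 23.0, 23.4, 23.5, 23.6, 23.8, 24.0, 24.1, 24.2, 24.3, 24.4, 24.5, 24.6, 24.7, 24.8, 24.9, 25.2, 25.3, 25.4, 25.6, 25.7, 26.1, 26.2, 26.3, 26.5, 26.7, 27.2, 28.4, 28.6
α = 0.10; lower rank = 40 × 0.050 = 2; upper rank = 40 × 0.950 = 38.
The 2nd smallest replicate is 18.2; the 38th is 27.2.

(18.2, 27.2)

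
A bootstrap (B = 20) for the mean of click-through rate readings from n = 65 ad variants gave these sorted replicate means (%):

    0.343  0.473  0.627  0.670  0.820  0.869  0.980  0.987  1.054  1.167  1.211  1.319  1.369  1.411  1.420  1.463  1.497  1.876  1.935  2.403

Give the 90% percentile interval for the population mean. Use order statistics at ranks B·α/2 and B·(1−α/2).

α = 0.10; lower rank = 20 × 0.050 = 1; upper rank = 20 × 0.950 = 19.
The 1st smallest replicate is 0.343; the 19th is 1.935.

(0.343, 1.935)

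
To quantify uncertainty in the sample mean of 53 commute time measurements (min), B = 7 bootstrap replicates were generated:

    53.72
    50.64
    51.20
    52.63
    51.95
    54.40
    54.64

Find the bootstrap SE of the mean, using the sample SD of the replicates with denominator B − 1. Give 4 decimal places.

Bootstrap SE is the standard deviation of the 7 replicate means.
Mean of replicates: (53.72 + 50.64 + 51.20 + 52.63 + 51.95 + 54.40 + 54.64) / 7 = 369.18000 / 7 = 52.74000
Sum of squared deviations: (+0.98000)² + (−2.10000)² + (−1.54000)² + (−0.11000)² + (−0.79000)² + (+1.66000)² + (+1.90000)² = 14.74380
Variance = 14.74380 / 6 = 2.45730
SE* = √2.45730

SE* = 1.5676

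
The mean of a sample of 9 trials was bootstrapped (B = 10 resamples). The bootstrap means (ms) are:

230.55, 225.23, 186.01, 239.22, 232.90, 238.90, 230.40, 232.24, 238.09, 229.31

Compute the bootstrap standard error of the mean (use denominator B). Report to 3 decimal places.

SE* = 14.739

Bootstrap SE is the standard deviation of the 10 replicate means.
Mean of replicates: (230.55 + 225.23 + 186.01 + 239.22 + 232.90 + 238.90 + 230.40 + 232.24 + 238.09 + 229.31) / 10 = 2282.8500 / 10 = 228.2850
Sum of squared deviations: (+2.2650)² + (−3.0550)² + (−42.2750)² + (+10.9350)² + (+4.6150)² + (+10.6150)² + (+2.1150)² + (+3.9550)² + (+9.8050)² + (+1.0250)² = 2172.4935
Variance = 2172.4935 / 10 = 217.2493
SE* = √217.2493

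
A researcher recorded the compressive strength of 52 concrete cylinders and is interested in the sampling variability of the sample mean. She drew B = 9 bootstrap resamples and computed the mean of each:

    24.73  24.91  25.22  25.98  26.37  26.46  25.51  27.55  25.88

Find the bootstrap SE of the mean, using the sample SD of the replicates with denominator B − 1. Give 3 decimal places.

Bootstrap SE is the standard deviation of the 9 replicate means.
Mean of replicates: (24.73 + 24.91 + 25.22 + 25.98 + 26.37 + 26.46 + 25.51 + 27.55 + 25.88) / 9 = 232.6100 / 9 = 25.8456
Sum of squared deviations: (−1.1156)² + (−0.9356)² + (−0.6256)² + (+0.1344)² + (+0.5244)² + (+0.6144)² + (−0.3356)² + (+1.7044)² + (+0.0344)² = 6.2006
Variance = 6.2006 / 8 = 0.7751
SE* = √0.7751

SE* = 0.880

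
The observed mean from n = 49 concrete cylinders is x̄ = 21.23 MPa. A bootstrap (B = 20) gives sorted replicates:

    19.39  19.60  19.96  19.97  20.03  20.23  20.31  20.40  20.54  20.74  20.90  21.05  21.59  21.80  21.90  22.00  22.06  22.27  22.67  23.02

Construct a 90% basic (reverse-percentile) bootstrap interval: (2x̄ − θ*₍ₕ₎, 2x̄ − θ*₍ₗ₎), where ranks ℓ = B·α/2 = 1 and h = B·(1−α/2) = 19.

Percentile endpoints at ranks 1 and 19: θ*₍1₎ = 19.39, θ*₍19₎ = 22.67.
Basic interval reflects these around x̄:
  lower = 2 × 21.23 − 22.67 = 19.79
  upper = 2 × 21.23 − 19.39 = 23.07

(19.79, 23.07)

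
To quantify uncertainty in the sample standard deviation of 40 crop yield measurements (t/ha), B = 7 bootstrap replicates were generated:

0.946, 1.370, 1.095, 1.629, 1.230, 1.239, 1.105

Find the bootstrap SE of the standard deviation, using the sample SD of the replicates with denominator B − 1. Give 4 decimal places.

Bootstrap SE is the standard deviation of the 7 replicate standard deviations.
Mean of replicates: (0.946 + 1.370 + 1.095 + 1.629 + 1.230 + 1.239 + 1.105) / 7 = 8.61400 / 7 = 1.23057
Sum of squared deviations: (−0.28457)² + (+0.13943)² + (−0.13557)² + (+0.39843)² + (−0.00057)² + (+0.00843)² + (−0.12557)² = 0.29339
Variance = 0.29339 / 6 = 0.04890
SE* = √0.04890

SE* = 0.2211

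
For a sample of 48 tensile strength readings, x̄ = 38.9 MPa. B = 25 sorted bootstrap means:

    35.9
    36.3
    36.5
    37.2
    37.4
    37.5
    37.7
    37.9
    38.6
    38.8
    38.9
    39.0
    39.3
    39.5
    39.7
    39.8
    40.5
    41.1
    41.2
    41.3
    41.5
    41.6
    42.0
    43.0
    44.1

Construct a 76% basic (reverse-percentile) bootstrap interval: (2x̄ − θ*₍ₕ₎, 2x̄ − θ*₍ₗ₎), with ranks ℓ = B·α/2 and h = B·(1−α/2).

Percentile endpoints at ranks 3 and 22: θ*₍3₎ = 36.5, θ*₍22₎ = 41.6.
Basic interval reflects these around x̄:
  lower = 2 × 38.9 − 41.6 = 36.2
  upper = 2 × 38.9 − 36.5 = 41.3

(36.2, 41.3)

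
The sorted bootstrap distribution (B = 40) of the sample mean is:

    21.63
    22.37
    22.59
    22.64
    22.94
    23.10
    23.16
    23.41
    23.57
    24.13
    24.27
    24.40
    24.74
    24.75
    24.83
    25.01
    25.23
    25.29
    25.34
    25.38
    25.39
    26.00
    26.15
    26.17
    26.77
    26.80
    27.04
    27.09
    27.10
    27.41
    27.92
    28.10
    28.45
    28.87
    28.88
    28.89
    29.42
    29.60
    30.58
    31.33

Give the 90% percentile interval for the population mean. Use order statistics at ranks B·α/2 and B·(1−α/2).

α = 0.10; lower rank = 40 × 0.050 = 2; upper rank = 40 × 0.950 = 38.
The 2nd smallest replicate is 22.37; the 38th is 29.60.

(22.37, 29.60)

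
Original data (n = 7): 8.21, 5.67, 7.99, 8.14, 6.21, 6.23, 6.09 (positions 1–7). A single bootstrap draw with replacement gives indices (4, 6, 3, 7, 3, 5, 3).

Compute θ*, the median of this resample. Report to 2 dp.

Resample values: 8.14, 6.23, 7.99, 6.09, 7.99, 6.21, 7.99.
Sorted: 6.09, 6.21, 6.23, 7.99, 7.99, 7.99, 8.14
Median = middle value = 7.99

θ* = 7.99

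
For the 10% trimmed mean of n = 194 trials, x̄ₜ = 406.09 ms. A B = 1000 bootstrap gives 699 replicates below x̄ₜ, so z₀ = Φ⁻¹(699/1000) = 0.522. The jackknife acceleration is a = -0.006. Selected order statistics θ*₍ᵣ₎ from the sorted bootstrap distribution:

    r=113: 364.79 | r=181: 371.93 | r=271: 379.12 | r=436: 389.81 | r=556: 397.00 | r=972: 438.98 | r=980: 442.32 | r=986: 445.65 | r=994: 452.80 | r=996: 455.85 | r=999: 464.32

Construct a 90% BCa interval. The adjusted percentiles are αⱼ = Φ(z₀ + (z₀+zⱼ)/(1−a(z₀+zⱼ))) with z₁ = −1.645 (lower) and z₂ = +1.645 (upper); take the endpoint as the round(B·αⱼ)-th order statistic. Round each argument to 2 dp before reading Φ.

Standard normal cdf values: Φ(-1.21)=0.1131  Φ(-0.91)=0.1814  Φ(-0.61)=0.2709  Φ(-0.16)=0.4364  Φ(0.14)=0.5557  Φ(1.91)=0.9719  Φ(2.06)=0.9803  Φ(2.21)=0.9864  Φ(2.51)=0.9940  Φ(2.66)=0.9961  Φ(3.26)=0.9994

Lower: z₀ + z₁ = 0.522 + (-1.645) = -1.123; 1 − a(z₀+z₁) = 1 − (-0.006)(-1.123) = 0.9933; argument = 0.522 + (-1.123)/0.9933 = -0.6086 → -0.61.
α₁ = Φ(-0.61) = 0.2709; rank = round(1000 × 0.2709) = 271; θ*₍271₎ = 379.12.
Upper: z₀ + z₂ = 2.167; 1 − a(z₀+z₂) = 1.0130; argument = 2.6612 → 2.66; α₂ = 0.9961; rank = 996; θ*₍996₎ = 455.85.

(379.12, 455.85)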